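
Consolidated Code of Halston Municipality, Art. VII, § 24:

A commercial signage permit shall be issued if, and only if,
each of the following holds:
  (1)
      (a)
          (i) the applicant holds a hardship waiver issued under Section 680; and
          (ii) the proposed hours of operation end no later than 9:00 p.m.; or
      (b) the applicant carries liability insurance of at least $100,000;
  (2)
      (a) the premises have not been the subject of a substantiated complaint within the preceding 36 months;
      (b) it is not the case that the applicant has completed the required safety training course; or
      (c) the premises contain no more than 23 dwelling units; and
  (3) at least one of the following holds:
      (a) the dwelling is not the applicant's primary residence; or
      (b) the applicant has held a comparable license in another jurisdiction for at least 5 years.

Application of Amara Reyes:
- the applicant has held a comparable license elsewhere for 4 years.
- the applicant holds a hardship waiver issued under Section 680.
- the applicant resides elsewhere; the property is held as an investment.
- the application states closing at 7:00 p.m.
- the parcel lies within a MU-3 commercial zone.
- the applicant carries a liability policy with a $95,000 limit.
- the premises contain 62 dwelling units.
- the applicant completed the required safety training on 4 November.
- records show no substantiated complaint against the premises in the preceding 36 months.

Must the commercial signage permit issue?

(i) hardship waiver — met.
(ii) closes by 9 p.m. — met.
So (a) is satisfied (T AND T).
(b) insurance ≥ $100,000 — fails.
(1): T OR F → true.
(a) no complaint in 36 mo. — satisfied.
(b) not (safety training) — not met.
(c) ≤ 23 units — not met.
(2): T OR F OR F → true.
(a) not (primary residence) — holds.
(b) prior license ≥ 5 yr — not met.
(3): T OR F → true.
Overall: T AND T AND T → true.

Yes — granted.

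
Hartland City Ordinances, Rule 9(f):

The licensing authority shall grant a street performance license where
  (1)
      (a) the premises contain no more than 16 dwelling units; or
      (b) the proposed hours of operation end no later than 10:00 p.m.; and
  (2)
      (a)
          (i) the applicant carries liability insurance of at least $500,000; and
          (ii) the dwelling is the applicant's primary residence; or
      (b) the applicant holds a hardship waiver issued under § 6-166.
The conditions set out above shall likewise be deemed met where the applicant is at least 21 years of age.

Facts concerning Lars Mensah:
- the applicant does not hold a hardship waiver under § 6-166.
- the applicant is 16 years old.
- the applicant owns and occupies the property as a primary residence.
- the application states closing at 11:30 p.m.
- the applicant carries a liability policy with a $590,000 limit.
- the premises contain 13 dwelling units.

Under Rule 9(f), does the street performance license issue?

Yes — granted.

(a) ≤ 16 units — met.
(b) closes by 10 p.m. — not met.
(1): T OR F → true.
(i) insurance ≥ $500,000 — met.
(ii) primary residence — met.
(a) = T AND T = true.
(b) hardship waiver — not met.
(2): T OR F → true.
Overall = T AND T = true.
Exception (age ≥ 21) — not satisfied.
Result: main true OR exception false → true.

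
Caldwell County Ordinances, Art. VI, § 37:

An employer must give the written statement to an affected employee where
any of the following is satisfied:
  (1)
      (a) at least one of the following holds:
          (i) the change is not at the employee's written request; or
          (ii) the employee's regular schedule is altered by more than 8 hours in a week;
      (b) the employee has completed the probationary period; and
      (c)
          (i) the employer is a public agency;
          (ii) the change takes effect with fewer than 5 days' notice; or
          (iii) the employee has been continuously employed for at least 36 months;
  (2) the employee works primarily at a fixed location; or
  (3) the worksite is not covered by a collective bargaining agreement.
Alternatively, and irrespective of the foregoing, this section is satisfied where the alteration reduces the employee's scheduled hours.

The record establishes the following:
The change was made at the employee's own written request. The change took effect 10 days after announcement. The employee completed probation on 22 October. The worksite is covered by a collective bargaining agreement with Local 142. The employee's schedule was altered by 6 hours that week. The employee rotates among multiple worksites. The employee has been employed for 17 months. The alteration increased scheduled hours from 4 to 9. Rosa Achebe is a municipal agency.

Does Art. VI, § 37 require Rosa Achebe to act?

No — not required.

(i) not employee-requested — not satisfied.
(ii) schedule shift > 8h — not met.
So (a) is not satisfied (F OR F).
(b) past probation — satisfied.
(i) public agency — satisfied.
(ii) < 5 days' notice — fails.
(iii) tenure ≥ 36 mo. — not met.
So (c) is satisfied (T OR F OR F).
(1) = F AND T AND T = false.
(2) fixed location — not met.
(3) no CBA — not satisfied.
Overall: F OR F OR F → false.
Exception (hours reduced) — not satisfied.
Result: main false OR exception false → false.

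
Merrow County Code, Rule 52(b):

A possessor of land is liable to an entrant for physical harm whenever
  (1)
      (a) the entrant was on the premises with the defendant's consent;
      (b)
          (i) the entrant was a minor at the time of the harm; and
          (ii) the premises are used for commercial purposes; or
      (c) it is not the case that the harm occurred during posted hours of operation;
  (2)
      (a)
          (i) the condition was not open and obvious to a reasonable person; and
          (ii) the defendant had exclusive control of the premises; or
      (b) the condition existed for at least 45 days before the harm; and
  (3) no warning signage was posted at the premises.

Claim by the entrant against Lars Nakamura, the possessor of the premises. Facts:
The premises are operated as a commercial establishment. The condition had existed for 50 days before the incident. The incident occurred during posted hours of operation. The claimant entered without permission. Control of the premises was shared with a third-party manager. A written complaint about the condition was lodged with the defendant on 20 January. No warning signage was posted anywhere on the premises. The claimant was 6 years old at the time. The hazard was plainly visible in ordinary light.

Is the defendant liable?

Yes — liable.

(a) consent to enter — not satisfied.
(i) entrant a minor — met.
(ii) commercial use — met.
(b) = T AND T = true.
(c) not (during posted hours) — not satisfied.
(1): F OR T OR F → true.
(i) not open/obvious — fails.
(ii) exclusive control — fails.
(a): F AND F → false.
(b) condition ≥45 days old — satisfied.
So (2) is satisfied (F OR T).
(3) no signage posted — met.
Overall: T AND T AND T → true.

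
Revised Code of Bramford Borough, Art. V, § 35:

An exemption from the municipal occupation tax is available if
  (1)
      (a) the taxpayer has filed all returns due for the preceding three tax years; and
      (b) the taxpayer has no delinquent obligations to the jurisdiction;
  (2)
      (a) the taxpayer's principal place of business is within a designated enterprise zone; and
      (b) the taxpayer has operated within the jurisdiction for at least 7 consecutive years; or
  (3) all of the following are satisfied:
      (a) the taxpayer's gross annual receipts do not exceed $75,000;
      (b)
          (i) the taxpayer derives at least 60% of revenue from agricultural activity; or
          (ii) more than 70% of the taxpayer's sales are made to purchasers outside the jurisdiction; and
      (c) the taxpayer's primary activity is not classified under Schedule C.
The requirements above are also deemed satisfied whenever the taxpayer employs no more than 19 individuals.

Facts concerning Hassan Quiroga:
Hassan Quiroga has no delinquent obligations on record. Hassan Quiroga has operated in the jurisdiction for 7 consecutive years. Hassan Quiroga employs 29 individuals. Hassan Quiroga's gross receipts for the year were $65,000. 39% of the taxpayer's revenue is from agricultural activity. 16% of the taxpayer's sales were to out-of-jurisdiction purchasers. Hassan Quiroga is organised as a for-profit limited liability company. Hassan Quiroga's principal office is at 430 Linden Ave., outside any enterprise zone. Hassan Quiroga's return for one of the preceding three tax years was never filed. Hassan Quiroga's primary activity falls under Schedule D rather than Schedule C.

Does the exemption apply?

No — not exempt.

(a) returns current — not met.
(b) no delinquency — met.
(1): F AND T → false.
(a) in enterprise zone — not met.
(b) ≥ 7 yrs in jurisdiction — satisfied.
So (2) is not satisfied (F AND T).
(a) receipts ≤ $75,000 — satisfied.
(i) ≥60% agricultural — not met.
(ii) >70% out-of-jur. sales — not satisfied.
(b): F OR F → false.
(c) not (Schedule C activity) — met.
So (3) is not satisfied (T AND F AND T).
Overall: F OR F OR F → false.
Exception (≤ 19 employees) — not satisfied.
Result: main false OR exception false → false.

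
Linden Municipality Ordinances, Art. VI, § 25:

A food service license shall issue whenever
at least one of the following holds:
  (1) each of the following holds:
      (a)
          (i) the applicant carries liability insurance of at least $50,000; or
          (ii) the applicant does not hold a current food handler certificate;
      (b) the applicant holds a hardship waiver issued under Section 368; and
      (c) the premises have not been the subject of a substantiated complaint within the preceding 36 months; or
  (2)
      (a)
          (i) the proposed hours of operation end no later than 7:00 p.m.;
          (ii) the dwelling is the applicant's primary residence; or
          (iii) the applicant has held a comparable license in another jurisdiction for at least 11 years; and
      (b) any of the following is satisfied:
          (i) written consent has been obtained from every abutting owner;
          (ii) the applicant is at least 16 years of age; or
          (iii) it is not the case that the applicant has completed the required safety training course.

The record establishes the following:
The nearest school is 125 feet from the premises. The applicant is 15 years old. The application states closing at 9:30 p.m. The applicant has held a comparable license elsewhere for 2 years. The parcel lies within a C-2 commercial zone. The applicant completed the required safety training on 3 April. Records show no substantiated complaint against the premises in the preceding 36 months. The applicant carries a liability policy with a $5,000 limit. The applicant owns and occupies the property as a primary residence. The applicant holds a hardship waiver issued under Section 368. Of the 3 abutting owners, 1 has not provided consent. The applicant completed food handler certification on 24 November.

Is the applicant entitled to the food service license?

No — denied.

(i) insurance ≥ $50,000 — not satisfied.
(ii) not (food handler cert.) — fails.
(a): F OR F → false.
(b) hardship waiver — satisfied.
(c) no complaint in 36 mo. — holds.
(1) = F AND T AND T = false.
(i) closes by 7 p.m. — not satisfied.
(ii) primary residence — met.
(iii) prior license ≥ 11 yr — not met.
(a): F OR T OR F → true.
(i) all abutters consent — not satisfied.
(ii) age ≥ 16 — fails.
(iii) not (safety training) — fails.
(b): F OR F OR F → false.
So (2) is not satisfied (T AND F).
So Overall is not satisfied (F OR F).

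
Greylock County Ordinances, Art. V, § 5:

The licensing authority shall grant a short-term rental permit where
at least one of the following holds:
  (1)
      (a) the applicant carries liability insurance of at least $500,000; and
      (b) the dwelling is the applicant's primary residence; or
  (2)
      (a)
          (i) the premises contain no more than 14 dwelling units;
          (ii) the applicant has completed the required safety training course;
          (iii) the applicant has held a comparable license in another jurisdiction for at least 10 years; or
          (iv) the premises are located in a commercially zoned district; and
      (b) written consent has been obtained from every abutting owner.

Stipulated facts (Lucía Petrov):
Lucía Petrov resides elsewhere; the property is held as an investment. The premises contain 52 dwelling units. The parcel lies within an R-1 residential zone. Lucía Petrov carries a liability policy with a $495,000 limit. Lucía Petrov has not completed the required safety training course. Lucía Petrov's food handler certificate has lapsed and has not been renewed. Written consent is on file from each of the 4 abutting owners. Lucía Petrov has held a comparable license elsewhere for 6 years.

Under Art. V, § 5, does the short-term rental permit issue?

(a) insurance ≥ $500,000 — not satisfied.
(b) primary residence — not met.
(1) = F AND F = false.
(i) ≤ 14 units — not satisfied.
(ii) safety training — not satisfied.
(iii) prior license ≥ 10 yr — not satisfied.
(iv) commercially zoned — not satisfied.
(a): F OR F OR F OR F → false.
(b) all abutters consent — met.
(2): F AND T → false.
Overall: F OR F → false.

No — denied.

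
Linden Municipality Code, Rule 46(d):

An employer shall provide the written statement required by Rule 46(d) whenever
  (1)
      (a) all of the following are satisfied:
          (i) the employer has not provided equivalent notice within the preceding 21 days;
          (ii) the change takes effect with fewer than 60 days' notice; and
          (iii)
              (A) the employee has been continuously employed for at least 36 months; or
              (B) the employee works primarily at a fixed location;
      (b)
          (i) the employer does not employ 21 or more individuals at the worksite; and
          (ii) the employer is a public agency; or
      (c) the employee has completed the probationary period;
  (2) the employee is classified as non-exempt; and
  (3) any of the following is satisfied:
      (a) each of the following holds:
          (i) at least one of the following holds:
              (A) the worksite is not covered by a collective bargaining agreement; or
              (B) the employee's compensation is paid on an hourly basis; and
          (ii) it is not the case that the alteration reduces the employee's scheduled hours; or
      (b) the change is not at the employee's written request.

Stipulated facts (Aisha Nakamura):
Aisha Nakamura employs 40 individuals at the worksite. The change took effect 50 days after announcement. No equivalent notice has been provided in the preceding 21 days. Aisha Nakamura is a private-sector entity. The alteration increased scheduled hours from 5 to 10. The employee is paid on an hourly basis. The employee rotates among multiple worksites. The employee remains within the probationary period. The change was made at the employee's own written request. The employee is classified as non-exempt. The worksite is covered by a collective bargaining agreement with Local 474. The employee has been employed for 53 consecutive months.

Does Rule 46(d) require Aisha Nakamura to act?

Yes — required.

(i) no recent notice — satisfied.
(ii) < 60 days' notice — holds.
(A) tenure ≥ 36 mo. — satisfied.
(B) fixed location — fails.
(iii) = T OR F = true.
So (a) is satisfied (T AND T AND T).
(i) not (≥ 21 at site) — fails.
(ii) public agency — fails.
So (b) is not satisfied (F AND F).
(c) past probation — not met.
(1) = T OR F OR F = true.
(2) non-exempt — satisfied.
(A) no CBA — not met.
(B) hourly-paid — satisfied.
So (i) is satisfied (F OR T).
(ii) not (hours reduced) — satisfied.
So (a) is satisfied (T AND T).
(b) not employee-requested — fails.
(3): T OR F → true.
Overall: T AND T AND T → true.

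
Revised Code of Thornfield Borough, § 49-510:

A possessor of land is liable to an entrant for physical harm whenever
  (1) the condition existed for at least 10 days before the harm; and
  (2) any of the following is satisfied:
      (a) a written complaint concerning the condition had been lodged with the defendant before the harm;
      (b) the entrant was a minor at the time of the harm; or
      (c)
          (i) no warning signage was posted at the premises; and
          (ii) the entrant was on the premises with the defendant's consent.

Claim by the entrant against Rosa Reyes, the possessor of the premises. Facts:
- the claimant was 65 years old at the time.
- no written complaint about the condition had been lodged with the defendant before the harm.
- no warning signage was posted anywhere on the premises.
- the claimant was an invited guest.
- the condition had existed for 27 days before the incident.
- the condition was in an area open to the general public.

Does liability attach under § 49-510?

Yes — liable.

(1) condition ≥10 days old — satisfied.
(a) complaint lodged — not met.
(b) entrant a minor — not satisfied.
(i) no signage posted — satisfied.
(ii) consent to enter — holds.
(c): T AND T → true.
(2): F OR F OR T → true.
Overall = T AND T = true.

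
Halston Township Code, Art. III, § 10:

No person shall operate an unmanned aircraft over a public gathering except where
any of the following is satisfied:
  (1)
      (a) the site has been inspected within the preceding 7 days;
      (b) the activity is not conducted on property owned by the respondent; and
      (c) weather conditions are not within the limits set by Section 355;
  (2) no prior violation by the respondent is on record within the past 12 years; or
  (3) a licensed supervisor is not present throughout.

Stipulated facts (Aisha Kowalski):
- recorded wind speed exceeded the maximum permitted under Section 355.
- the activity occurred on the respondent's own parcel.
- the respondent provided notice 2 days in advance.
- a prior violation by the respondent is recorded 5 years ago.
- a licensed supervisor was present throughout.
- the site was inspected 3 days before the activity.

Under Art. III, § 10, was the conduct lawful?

(a) site inspected — met.
(b) not (own property) — not satisfied.
(c) not (weather ok) — satisfied.
So (1) is not satisfied (T AND F AND T).
(2) no prior violation — not met.
(3) not (supervisor present) — not satisfied.
Overall: F OR F OR F → false.

No — unlawful.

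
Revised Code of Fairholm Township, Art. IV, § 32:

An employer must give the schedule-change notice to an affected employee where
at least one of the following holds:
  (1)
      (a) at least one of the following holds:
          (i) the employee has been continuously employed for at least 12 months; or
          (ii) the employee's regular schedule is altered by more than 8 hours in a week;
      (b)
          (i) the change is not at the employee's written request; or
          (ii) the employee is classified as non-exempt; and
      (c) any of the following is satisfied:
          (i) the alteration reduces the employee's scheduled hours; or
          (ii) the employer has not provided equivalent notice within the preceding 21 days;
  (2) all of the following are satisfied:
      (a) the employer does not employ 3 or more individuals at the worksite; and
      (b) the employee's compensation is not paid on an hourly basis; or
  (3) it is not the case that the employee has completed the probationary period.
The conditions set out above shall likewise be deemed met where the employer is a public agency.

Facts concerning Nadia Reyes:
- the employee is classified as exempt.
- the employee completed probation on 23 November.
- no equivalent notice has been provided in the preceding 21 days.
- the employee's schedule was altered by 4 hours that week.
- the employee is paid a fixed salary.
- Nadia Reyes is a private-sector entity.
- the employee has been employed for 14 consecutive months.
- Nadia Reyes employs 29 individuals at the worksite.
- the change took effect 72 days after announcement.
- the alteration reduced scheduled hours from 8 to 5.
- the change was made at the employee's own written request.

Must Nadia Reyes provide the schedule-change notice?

(i) tenure ≥ 12 mo. — holds.
(ii) schedule shift > 8h — not met.
(a) = T OR F = true.
(i) not employee-requested — not met.
(ii) non-exempt — fails.
So (b) is not satisfied (F OR F).
(i) hours reduced — holds.
(ii) no recent notice — met.
So (c) is satisfied (T OR T).
(1): T AND F AND T → false.
(a) not (≥ 3 at site) — fails.
(b) not (hourly-paid) — satisfied.
(2): F AND T → false.
(3) not (past probation) — not met.
Overall = F OR F OR F = false.
Exception (public agency) — not satisfied.
Result: main false OR exception false → false.

No — not required.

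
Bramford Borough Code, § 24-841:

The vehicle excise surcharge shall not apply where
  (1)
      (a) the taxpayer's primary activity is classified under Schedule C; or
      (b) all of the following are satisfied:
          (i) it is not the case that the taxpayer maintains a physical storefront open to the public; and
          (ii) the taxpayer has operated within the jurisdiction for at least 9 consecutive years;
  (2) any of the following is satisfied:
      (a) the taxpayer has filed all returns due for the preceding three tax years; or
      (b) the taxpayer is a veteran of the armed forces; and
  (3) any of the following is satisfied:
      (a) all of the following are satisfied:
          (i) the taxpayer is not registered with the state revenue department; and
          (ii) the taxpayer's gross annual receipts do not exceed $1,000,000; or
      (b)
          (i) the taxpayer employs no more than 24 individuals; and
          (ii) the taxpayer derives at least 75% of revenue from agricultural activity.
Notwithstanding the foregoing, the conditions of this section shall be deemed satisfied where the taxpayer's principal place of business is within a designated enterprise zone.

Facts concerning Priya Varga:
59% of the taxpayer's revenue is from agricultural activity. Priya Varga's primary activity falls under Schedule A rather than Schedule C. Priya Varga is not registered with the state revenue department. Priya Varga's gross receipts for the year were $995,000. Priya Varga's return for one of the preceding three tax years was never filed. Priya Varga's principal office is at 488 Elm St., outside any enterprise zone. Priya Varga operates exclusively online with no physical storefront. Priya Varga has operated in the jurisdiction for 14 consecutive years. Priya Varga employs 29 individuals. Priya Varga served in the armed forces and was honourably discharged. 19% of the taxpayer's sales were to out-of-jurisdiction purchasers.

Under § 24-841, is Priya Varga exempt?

(a) Schedule C activity — not met.
(i) not (has storefront) — met.
(ii) ≥ 9 yrs in jurisdiction — met.
So (b) is satisfied (T AND T).
(1): F OR T → true.
(a) returns current — not met.
(b) veteran — holds.
(2) = F OR T = true.
(i) not (state-registered) — met.
(ii) receipts ≤ $1,000,000 — met.
So (a) is satisfied (T AND T).
(i) ≤ 24 employees — not satisfied.
(ii) ≥75% agricultural — fails.
(b) = F AND F = false.
(3) = T OR F = true.
So Overall is satisfied (T AND T AND T).
Exception (in enterprise zone) — not satisfied.
Result: main true OR exception false → true.

Yes — exempt.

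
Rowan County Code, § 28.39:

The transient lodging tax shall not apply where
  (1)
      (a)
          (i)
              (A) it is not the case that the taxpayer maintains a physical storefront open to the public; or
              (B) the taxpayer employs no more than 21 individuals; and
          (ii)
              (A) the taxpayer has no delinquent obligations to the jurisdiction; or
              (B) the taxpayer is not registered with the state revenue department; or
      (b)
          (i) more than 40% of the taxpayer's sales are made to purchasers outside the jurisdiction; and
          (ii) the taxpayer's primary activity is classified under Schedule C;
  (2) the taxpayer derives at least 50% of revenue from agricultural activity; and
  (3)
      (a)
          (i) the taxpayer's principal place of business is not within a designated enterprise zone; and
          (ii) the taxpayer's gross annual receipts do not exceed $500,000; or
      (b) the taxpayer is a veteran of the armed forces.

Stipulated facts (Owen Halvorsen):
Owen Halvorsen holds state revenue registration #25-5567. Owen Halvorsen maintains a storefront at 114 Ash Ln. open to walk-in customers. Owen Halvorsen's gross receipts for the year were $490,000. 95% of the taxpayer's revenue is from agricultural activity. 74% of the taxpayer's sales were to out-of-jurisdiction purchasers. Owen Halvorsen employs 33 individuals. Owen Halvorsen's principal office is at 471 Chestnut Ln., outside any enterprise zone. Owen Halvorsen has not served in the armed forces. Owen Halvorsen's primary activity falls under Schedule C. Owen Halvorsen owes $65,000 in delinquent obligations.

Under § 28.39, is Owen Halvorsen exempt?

(A) not (has storefront) — not met.
(B) ≤ 21 employees — not met.
(i): F OR F → false.
(A) no delinquency — fails.
(B) not (state-registered) — not satisfied.
(ii): F OR F → false.
(a) = F AND F = false.
(i) >40% out-of-jur. sales — holds.
(ii) Schedule C activity — holds.
So (b) is satisfied (T AND T).
(1): F OR T → true.
(2) ≥50% agricultural — holds.
(i) not (in enterprise zone) — met.
(ii) receipts ≤ $500,000 — satisfied.
(a) = T AND T = true.
(b) veteran — not satisfied.
So (3) is satisfied (T OR F).
Overall = T AND T AND T = true.

Yes — exempt.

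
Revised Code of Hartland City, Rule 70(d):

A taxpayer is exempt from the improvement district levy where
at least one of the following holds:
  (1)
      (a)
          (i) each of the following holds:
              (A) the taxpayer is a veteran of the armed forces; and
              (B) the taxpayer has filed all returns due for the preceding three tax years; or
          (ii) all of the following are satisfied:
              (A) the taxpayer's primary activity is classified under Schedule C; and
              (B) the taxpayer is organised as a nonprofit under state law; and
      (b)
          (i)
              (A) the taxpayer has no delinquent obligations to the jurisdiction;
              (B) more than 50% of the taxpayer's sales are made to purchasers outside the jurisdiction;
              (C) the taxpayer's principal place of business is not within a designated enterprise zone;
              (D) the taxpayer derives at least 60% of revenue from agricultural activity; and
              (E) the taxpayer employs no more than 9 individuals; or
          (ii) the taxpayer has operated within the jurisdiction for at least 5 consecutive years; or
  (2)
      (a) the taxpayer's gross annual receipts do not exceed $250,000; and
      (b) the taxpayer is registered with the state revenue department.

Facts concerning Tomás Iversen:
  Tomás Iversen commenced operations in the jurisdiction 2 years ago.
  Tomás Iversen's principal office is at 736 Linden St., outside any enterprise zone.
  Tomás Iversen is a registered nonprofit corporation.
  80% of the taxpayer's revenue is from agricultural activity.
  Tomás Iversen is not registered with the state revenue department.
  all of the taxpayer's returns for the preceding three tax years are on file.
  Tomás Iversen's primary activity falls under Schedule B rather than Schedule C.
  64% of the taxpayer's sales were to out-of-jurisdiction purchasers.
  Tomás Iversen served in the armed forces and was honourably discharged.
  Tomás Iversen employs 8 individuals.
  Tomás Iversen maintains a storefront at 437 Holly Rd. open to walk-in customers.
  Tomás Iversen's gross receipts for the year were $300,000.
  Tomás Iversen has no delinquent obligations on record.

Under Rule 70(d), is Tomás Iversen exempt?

Yes — exempt.

(A) veteran — holds.
(B) returns current — met.
(i): T AND T → true.
(A) Schedule C activity — fails.
(B) nonprofit — met.
(ii) = F AND T = false.
So (a) is satisfied (T OR F).
(A) no delinquency — holds.
(B) >50% out-of-jur. sales — satisfied.
(C) not (in enterprise zone) — holds.
(D) ≥60% agricultural — met.
(E) ≤ 9 employees — holds.
(i) = T AND T AND T AND T AND T = true.
(ii) ≥ 5 yrs in jurisdiction — not met.
(b): T OR F → true.
(1) = T AND T = true.
(a) receipts ≤ $250,000 — not met.
(b) state-registered — not satisfied.
So (2) is not satisfied (F AND F).
Overall = T OR F = true.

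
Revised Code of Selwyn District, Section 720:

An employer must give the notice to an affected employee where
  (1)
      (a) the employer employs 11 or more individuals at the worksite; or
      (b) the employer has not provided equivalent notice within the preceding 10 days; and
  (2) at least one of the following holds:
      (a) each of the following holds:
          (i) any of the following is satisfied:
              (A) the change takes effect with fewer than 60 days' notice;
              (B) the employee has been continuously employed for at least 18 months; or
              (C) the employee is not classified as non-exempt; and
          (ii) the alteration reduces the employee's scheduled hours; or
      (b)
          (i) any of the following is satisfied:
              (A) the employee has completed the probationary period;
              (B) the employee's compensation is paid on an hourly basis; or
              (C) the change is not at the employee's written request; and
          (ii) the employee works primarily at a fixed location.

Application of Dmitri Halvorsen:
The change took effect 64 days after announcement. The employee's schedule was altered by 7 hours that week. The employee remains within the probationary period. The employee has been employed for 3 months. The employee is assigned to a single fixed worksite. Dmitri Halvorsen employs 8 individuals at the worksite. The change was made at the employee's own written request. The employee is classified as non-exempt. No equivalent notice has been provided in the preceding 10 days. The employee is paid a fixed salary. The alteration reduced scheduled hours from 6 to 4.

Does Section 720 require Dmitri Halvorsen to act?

No — not required.

(a) ≥ 11 at site — not met.
(b) no recent notice — satisfied.
So (1) is satisfied (F OR T).
(A) < 60 days' notice — fails.
(B) tenure ≥ 18 mo. — not satisfied.
(C) not (non-exempt) — fails.
So (i) is not satisfied (F OR F OR F).
(ii) hours reduced — satisfied.
(a): F AND T → false.
(A) past probation — fails.
(B) hourly-paid — not met.
(C) not employee-requested — not satisfied.
So (i) is not satisfied (F OR F OR F).
(ii) fixed location — met.
So (b) is not satisfied (F AND T).
(2) = F OR F = false.
So Overall is not satisfied (T AND F).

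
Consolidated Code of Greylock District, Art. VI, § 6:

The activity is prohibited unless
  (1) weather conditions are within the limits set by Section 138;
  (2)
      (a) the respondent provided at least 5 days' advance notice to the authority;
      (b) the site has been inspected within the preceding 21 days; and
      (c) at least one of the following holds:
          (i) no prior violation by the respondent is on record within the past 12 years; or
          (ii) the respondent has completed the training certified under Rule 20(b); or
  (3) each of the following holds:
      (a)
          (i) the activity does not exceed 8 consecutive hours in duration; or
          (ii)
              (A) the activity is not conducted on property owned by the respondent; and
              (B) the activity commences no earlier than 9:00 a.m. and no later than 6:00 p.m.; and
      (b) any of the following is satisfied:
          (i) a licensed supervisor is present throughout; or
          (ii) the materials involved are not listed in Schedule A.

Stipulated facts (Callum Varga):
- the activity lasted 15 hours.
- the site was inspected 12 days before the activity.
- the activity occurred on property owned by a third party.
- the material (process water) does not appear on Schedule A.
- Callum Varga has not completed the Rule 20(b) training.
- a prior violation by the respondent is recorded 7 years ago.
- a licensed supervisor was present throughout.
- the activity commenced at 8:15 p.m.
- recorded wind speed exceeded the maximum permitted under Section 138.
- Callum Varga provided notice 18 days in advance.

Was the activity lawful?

No — unlawful.

(1) weather ok — not met.
(a) ≥5 days' notice — holds.
(b) site inspected — satisfied.
(i) no prior violation — not satisfied.
(ii) training certified — not met.
So (c) is not satisfied (F OR F).
So (2) is not satisfied (T AND T AND F).
(i) ≤ 8 hrs duration — fails.
(A) not (own property) — holds.
(B) start within hours — not satisfied.
(ii): T AND F → false.
(a) = F OR F = false.
(i) supervisor present — satisfied.
(ii) not (Schedule A material) — met.
(b): T OR T → true.
(3): F AND T → false.
So Overall is not satisfied (F OR F OR F).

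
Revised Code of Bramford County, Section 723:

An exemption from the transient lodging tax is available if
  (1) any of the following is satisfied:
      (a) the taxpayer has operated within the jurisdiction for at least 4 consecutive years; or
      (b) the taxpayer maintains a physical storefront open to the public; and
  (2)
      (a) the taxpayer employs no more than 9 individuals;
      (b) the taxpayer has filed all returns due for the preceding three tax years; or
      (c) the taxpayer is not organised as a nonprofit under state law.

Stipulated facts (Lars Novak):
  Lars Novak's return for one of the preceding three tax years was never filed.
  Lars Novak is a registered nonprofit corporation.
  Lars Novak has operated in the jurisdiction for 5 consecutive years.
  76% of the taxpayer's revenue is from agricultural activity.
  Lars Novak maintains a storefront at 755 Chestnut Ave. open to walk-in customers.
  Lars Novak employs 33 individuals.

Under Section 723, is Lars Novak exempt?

No — not exempt.

(a) ≥ 4 yrs in jurisdiction — satisfied.
(b) has storefront — holds.
(1) = T OR T = true.
(a) ≤ 9 employees — fails.
(b) returns current — not met.
(c) not (nonprofit) — fails.
(2): F OR F OR F → false.
Overall: T AND F → false.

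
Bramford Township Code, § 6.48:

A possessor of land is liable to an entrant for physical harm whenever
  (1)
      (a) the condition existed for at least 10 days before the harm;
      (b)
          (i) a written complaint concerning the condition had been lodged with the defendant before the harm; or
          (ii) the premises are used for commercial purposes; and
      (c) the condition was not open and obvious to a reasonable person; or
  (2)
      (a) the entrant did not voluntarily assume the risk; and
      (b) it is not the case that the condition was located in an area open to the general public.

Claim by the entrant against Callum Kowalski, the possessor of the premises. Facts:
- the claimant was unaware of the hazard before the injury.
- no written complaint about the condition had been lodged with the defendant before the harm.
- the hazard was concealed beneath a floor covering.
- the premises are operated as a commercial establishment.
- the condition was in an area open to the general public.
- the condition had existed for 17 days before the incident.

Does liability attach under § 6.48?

(a) condition ≥10 days old — satisfied.
(i) complaint lodged — not met.
(ii) commercial use — holds.
(b): F OR T → true.
(c) not open/obvious — holds.
(1) = T AND T AND T = true.
(a) no assumed risk — holds.
(b) not (public area) — fails.
(2): T AND F → false.
Overall = T OR F = true.

Yes — liable.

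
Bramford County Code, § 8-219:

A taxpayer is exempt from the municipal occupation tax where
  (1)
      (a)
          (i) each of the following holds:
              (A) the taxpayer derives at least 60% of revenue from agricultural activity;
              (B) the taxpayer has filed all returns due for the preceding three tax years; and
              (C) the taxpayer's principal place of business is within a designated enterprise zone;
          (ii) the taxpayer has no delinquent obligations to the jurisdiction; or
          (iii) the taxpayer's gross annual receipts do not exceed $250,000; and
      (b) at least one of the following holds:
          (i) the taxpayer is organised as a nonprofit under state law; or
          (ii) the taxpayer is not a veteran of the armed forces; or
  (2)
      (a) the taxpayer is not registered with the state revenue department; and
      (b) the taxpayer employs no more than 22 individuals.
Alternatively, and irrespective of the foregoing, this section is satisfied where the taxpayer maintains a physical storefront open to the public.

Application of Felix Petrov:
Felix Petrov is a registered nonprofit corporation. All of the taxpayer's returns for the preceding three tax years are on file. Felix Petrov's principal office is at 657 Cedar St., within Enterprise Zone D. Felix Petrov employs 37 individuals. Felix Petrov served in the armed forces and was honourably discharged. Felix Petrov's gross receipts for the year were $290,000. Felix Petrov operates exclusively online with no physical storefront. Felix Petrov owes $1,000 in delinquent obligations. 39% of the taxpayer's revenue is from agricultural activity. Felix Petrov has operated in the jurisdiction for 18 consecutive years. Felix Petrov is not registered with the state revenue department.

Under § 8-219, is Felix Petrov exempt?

(A) ≥60% agricultural — not satisfied.
(B) returns current — holds.
(C) in enterprise zone — holds.
So (i) is not satisfied (F AND T AND T).
(ii) no delinquency — not satisfied.
(iii) receipts ≤ $250,000 — not met.
(a): F OR F OR F → false.
(i) nonprofit — satisfied.
(ii) not (veteran) — not met.
So (b) is satisfied (T OR F).
So (1) is not satisfied (F AND T).
(a) not (state-registered) — met.
(b) ≤ 22 employees — not met.
(2): T AND F → false.
Overall: F OR F → false.
Exception (has storefront) — not satisfied.
Result: main false OR exception false → false.

No — not exempt.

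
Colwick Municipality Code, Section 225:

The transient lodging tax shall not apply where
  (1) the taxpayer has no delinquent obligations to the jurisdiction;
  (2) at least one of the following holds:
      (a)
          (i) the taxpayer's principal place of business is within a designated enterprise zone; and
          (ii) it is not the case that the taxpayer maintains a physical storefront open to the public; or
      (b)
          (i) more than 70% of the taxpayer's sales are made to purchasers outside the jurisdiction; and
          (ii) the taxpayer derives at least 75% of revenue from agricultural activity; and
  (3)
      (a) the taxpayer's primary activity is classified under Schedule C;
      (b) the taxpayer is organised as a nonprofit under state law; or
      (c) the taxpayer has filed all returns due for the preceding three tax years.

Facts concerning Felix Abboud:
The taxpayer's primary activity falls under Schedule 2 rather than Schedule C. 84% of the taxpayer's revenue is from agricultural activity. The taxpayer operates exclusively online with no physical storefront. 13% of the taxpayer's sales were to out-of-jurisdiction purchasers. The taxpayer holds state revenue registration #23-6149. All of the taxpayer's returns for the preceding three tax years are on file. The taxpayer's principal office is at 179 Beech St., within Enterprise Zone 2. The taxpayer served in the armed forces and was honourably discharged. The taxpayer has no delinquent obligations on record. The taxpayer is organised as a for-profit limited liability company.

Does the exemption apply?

(1) no delinquency — satisfied.
(i) in enterprise zone — holds.
(ii) not (has storefront) — holds.
(a): T AND T → true.
(i) >70% out-of-jur. sales — not met.
(ii) ≥75% agricultural — holds.
So (b) is not satisfied (F AND T).
(2) = T OR F = true.
(a) Schedule C activity — fails.
(b) nonprofit — fails.
(c) returns current — met.
(3) = F OR F OR T = true.
So Overall is satisfied (T AND T AND T).

Yes — exempt.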